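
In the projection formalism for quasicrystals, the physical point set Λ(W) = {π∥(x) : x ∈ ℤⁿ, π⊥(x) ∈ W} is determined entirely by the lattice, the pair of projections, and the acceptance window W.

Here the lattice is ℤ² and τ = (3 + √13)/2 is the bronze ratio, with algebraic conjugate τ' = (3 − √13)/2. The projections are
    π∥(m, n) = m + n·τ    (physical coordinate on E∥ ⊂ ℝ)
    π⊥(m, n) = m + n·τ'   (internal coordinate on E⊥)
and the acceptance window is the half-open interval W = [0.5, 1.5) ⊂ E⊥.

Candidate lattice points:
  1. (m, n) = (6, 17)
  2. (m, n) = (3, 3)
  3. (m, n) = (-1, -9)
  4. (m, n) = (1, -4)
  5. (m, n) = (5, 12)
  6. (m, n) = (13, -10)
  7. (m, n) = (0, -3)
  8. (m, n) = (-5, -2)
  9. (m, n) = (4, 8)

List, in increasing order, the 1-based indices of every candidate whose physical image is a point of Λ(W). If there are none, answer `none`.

Compute τ' = (3−√13)/2 = -0.3028, so π⊥(m,n) = m -0.3028·n.
#1 (6,17): internal coord 6 + (17)·τ' = +0.8528; +0.8528 ∈ [0.5, 1.5) → IN Λ
#2 (3,3): internal coord 3 + (3)·τ' = +2.0917; +2.0917 ∉ [0.5, 1.5) → out
#3 (-1,-9): internal coord -1 + (-9)·τ' = +1.7250; +1.7250 ∉ [0.5, 1.5) → out
#4 (1,-4): internal coord 1 + (-4)·τ' = +2.2111; +2.2111 ∉ [0.5, 1.5) → out
#5 (5,12): internal coord 5 + (12)·τ' = +1.3667; +1.3667 ∈ [0.5, 1.5) → IN Λ
#6 (13,-10): internal coord 13 + (-10)·τ' = +16.0278; +16.0278 ∉ [0.5, 1.5) → out
#7 (0,-3): internal coord 0 + (-3)·τ' = +0.9083; +0.9083 ∈ [0.5, 1.5) → IN Λ
#8 (-5,-2): internal coord -5 + (-2)·τ' = -4.3944; -4.3944 ∉ [0.5, 1.5) → out
#9 (4,8): internal coord 4 + (8)·τ' = +1.5778; +1.5778 ∉ [0.5, 1.5) → out

1, 5, 7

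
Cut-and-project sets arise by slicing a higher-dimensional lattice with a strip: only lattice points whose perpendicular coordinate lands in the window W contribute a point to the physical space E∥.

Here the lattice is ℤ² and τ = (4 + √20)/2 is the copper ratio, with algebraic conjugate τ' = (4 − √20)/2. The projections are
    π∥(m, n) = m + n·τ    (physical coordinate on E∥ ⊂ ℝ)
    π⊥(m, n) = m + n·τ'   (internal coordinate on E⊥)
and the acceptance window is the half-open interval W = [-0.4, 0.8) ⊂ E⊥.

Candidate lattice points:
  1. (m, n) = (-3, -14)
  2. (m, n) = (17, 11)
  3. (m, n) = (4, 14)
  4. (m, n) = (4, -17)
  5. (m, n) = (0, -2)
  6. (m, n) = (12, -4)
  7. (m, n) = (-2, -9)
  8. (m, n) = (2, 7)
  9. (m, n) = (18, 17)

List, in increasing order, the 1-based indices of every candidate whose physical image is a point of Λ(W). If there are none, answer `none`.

1, 3, 5, 7, 8

Compute τ' = (4−√20)/2 = -0.2361, so π⊥(m,n) = m -0.2361·n.
candidate 1: (m,n)=(-3,-14) → π∥ = -3-14·τ ≈ -62.3050, π⊥ = -3-14·τ' ≈ 0.3050 ∈ [-0.4, 0.8) ⇒ IN Λ
candidate 2: (m,n)=(17,11) → π∥ = 17+11·τ ≈ 63.5967, π⊥ = 17+11·τ' ≈ 14.4033 ∉ [-0.4, 0.8) ⇒ out
candidate 3: (m,n)=(4,14) → π∥ = 4+14·τ ≈ 63.3050, π⊥ = 4+14·τ' ≈ 0.6950 ∈ [-0.4, 0.8) ⇒ IN Λ
candidate 4: (m,n)=(4,-17) → π∥ = 4-17·τ ≈ -68.0132, π⊥ = 4-17·τ' ≈ 8.0132 ∉ [-0.4, 0.8) ⇒ out
candidate 5: (m,n)=(0,-2) → π∥ = 0-2·τ ≈ -8.4721, π⊥ = 0-2·τ' ≈ 0.4721 ∈ [-0.4, 0.8) ⇒ IN Λ
candidate 6: (m,n)=(12,-4) → π∥ = 12-4·τ ≈ -4.9443, π⊥ = 12-4·τ' ≈ 12.9443 ∉ [-0.4, 0.8) ⇒ out
candidate 7: (m,n)=(-2,-9) → π∥ = -2-9·τ ≈ -40.1246, π⊥ = -2-9·τ' ≈ 0.1246 ∈ [-0.4, 0.8) ⇒ IN Λ
candidate 8: (m,n)=(2,7) → π∥ = 2+7·τ ≈ 31.6525, π⊥ = 2+7·τ' ≈ 0.3475 ∈ [-0.4, 0.8) ⇒ IN Λ
candidate 9: (m,n)=(18,17) → π∥ = 18+17·τ ≈ 90.0132, π⊥ = 18+17·τ' ≈ 13.9868 ∉ [-0.4, 0.8) ⇒ out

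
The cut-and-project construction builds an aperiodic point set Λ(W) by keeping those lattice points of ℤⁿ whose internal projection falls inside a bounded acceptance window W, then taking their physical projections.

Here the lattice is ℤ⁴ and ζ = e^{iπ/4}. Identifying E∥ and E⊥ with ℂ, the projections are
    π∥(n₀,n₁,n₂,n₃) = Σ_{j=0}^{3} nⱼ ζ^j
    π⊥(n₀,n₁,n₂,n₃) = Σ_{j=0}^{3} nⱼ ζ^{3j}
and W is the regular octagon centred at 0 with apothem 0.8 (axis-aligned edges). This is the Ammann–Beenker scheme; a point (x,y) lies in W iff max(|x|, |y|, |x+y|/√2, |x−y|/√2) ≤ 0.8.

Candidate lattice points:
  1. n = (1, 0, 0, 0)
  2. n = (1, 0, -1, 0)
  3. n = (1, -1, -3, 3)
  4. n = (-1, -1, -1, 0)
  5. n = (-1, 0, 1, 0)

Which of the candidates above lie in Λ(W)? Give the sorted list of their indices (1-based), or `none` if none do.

4

π⊥(n) = n₀ + n₁ζ³ + n₂ζ⁶ + n₃ζ⁹ where ζ = e^{iπ/4}.
candidate 1: n = (1, 0, 0, 0) → π⊥ ≈ (+1.0000, +0.0000); max(|x|,|y|,|x±y|/√2) = 1.0000 > 0.8 ⇒ ∉ W
candidate 2: n = (1, 0, -1, 0) → π⊥ ≈ (+1.0000, +1.0000); max(|x|,|y|,|x±y|/√2) = 1.4142 > 0.8 ⇒ ∉ W
candidate 3: n = (1, -1, -3, 3) → π⊥ ≈ (+3.8284, +4.4142); max(|x|,|y|,|x±y|/√2) = 5.8284 > 0.8 ⇒ ∉ W
candidate 4: n = (-1, -1, -1, 0) → π⊥ ≈ (-0.2929, +0.2929); max(|x|,|y|,|x±y|/√2) = 0.4142 ≤ 0.8 ⇒ ∈ W
candidate 5: n = (-1, 0, 1, 0) → π⊥ ≈ (-1.0000, -1.0000); max(|x|,|y|,|x±y|/√2) = 1.4142 > 0.8 ⇒ ∉ W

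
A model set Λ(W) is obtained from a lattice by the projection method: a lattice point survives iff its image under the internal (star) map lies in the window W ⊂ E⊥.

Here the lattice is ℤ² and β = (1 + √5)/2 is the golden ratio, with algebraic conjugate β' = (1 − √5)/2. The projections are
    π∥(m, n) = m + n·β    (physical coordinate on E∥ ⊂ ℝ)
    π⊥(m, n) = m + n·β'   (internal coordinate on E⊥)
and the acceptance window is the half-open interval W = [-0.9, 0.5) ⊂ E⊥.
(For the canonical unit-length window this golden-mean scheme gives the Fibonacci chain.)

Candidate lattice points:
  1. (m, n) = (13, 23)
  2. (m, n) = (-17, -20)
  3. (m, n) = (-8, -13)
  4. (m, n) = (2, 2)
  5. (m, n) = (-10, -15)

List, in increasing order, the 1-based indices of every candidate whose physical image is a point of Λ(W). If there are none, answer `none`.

Compute β' = (1−√5)/2 = -0.61803, so π⊥(m,n) = m -0.61803·n.
candidate 1: (m,n)=(13,23) → π∥ = 13+23·β ≈ 50.21478, π⊥ = 13+23·β' ≈ -1.21478 ∉ [-0.9, 0.5) ⇒ out
candidate 2: (m,n)=(-17,-20) → π∥ = -17-20·β ≈ -49.36068, π⊥ = -17-20·β' ≈ -4.63932 ∉ [-0.9, 0.5) ⇒ out
candidate 3: (m,n)=(-8,-13) → π∥ = -8-13·β ≈ -29.03444, π⊥ = -8-13·β' ≈ 0.03444 ∈ [-0.9, 0.5) ⇒ IN Λ
candidate 4: (m,n)=(2,2) → π∥ = 2+2·β ≈ 5.23607, π⊥ = 2+2·β' ≈ 0.76393 ∉ [-0.9, 0.5) ⇒ out
candidate 5: (m,n)=(-10,-15) → π∥ = -10-15·β ≈ -34.27051, π⊥ = -10-15·β' ≈ -0.72949 ∈ [-0.9, 0.5) ⇒ IN Λ

3, 5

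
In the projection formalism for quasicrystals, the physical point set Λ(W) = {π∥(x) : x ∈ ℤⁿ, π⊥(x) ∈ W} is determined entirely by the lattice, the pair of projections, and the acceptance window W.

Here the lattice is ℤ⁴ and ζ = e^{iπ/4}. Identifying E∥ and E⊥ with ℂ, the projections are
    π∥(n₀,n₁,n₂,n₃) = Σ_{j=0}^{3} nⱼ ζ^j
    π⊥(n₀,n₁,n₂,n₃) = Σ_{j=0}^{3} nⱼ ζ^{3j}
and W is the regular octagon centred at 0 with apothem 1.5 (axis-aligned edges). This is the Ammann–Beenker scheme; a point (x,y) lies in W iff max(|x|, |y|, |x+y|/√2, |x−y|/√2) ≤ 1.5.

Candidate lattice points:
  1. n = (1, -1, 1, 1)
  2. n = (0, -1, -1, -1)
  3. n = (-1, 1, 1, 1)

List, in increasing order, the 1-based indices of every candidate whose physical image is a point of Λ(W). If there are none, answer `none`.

2, 3

Internal map: ζ^{3j} for j=0..3 gives (1,0), (−√2/2,√2/2), (0,−1), (√2/2,√2/2).
candidate 1: n = (1, -1, 1, 1) → π⊥ ≈ (+2.414214, -1.000000); max(|x|,|y|,|x±y|/√2) = 2.414214 > 1.5 ⇒ ∉ W
candidate 2: n = (0, -1, -1, -1) → π⊥ ≈ (+0.000000, -0.414214); max(|x|,|y|,|x±y|/√2) = 0.414214 ≤ 1.5 ⇒ ∈ W
candidate 3: n = (-1, 1, 1, 1) → π⊥ ≈ (-1.000000, +0.414214); max(|x|,|y|,|x±y|/√2) = 1.000000 ≤ 1.5 ⇒ ∈ W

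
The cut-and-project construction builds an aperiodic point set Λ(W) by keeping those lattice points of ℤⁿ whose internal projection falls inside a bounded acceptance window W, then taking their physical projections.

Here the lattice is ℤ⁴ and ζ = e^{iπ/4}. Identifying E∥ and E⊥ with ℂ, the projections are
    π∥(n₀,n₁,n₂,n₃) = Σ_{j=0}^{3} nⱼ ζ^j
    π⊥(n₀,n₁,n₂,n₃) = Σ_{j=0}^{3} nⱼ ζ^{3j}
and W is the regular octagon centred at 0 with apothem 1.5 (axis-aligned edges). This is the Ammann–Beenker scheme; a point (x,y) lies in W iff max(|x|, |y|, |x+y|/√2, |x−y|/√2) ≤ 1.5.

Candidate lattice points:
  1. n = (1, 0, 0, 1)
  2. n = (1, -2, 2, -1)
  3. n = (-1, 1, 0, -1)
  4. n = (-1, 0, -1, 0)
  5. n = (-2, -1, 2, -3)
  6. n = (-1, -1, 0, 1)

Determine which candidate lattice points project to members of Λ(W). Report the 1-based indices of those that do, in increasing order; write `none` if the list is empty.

4, 6

π⊥(n) = n₀ + n₁ζ³ + n₂ζ⁶ + n₃ζ⁹ where ζ = e^{iπ/4}.
#1 (1, 0, 0, 1): internal (1.707107, 0.707107); octagon support 1.707107 vs apothem 1.5 → ∉ W
#2 (1, -2, 2, -1): internal (1.707107, -4.121320); octagon support 4.121320 vs apothem 1.5 → ∉ W
#3 (-1, 1, 0, -1): internal (-2.414214, 0.000000); octagon support 2.414214 vs apothem 1.5 → ∉ W
#4 (-1, 0, -1, 0): internal (-1.000000, 1.000000); octagon support 1.414214 vs apothem 1.5 → ∈ W
#5 (-2, -1, 2, -3): internal (-3.414214, -4.828427); octagon support 5.828427 vs apothem 1.5 → ∉ W
#6 (-1, -1, 0, 1): internal (0.414214, 0.000000); octagon support 0.414214 vs apothem 1.5 → ∈ W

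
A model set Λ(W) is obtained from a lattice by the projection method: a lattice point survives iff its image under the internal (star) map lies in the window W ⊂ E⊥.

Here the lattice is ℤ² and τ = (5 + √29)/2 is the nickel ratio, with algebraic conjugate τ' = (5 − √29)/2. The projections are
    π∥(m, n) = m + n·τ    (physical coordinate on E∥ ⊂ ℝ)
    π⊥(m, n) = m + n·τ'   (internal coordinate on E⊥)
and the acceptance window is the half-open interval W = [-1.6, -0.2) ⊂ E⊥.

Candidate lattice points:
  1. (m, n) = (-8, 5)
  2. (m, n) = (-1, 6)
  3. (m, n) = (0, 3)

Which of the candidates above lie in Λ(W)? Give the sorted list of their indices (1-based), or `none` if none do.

3

Compute τ' = (5−√29)/2 = -0.1926, so π⊥(m,n) = m -0.1926·n.
#1 (-8,5): internal coord -8 + (5)·τ' = -8.9629; -8.9629 ∉ [-1.6, -0.2) → out
#2 (-1,6): internal coord -1 + (6)·τ' = -2.1555; -2.1555 ∉ [-1.6, -0.2) → out
#3 (0,3): internal coord 0 + (3)·τ' = -0.5777; -0.5777 ∈ [-1.6, -0.2) → IN Λ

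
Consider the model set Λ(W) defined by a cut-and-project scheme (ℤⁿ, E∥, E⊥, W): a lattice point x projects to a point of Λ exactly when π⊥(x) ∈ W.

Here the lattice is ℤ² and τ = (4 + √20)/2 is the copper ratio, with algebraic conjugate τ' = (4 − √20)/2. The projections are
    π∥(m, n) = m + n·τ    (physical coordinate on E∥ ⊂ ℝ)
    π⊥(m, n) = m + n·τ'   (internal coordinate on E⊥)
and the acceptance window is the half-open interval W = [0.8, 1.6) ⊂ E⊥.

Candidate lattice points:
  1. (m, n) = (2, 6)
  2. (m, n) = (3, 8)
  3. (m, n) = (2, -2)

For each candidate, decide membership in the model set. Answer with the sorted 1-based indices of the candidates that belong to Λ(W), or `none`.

2

Compute τ' = (4−√20)/2 = -0.236068, so π⊥(m,n) = m -0.236068·n.
candidate 1: (m,n)=(2,6) → π∥ = 2+6·τ ≈ 27.416408, π⊥ = 2+6·τ' ≈ 0.583592 ∉ [0.8, 1.6) ⇒ out
candidate 2: (m,n)=(3,8) → π∥ = 3+8·τ ≈ 36.888544, π⊥ = 3+8·τ' ≈ 1.111456 ∈ [0.8, 1.6) ⇒ IN Λ
candidate 3: (m,n)=(2,-2) → π∥ = 2-2·τ ≈ -6.472136, π⊥ = 2-2·τ' ≈ 2.472136 ∉ [0.8, 1.6) ⇒ out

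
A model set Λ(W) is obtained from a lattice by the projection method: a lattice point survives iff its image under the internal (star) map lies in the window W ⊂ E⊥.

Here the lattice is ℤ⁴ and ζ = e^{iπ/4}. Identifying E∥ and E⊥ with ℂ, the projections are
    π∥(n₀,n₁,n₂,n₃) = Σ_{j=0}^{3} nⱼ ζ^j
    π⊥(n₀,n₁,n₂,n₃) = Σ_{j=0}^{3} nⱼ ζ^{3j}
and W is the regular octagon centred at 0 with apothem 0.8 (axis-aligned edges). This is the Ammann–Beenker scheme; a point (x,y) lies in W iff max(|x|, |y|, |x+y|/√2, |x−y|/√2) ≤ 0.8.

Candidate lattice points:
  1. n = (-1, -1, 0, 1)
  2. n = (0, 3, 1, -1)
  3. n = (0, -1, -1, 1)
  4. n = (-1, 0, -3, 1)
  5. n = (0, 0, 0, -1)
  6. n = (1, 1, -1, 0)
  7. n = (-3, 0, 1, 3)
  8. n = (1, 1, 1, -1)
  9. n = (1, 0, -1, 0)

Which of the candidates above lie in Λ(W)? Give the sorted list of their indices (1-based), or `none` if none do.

1

Internal map: ζ^{3j} for j=0..3 gives (1,0), (−√2/2,√2/2), (0,−1), (√2/2,√2/2).
candidate 1: n = (-1, -1, 0, 1) → π⊥ ≈ (+0.4142, +0.0000); max(|x|,|y|,|x±y|/√2) = 0.4142 ≤ 0.8 ⇒ ∈ W
candidate 2: n = (0, 3, 1, -1) → π⊥ ≈ (-2.8284, +0.4142); max(|x|,|y|,|x±y|/√2) = 2.8284 > 0.8 ⇒ ∉ W
candidate 3: n = (0, -1, -1, 1) → π⊥ ≈ (+1.4142, +1.0000); max(|x|,|y|,|x±y|/√2) = 1.7071 > 0.8 ⇒ ∉ W
candidate 4: n = (-1, 0, -3, 1) → π⊥ ≈ (-0.2929, +3.7071); max(|x|,|y|,|x±y|/√2) = 3.7071 > 0.8 ⇒ ∉ W
candidate 5: n = (0, 0, 0, -1) → π⊥ ≈ (-0.7071, -0.7071); max(|x|,|y|,|x±y|/√2) = 1.0000 > 0.8 ⇒ ∉ W
candidate 6: n = (1, 1, -1, 0) → π⊥ ≈ (+0.2929, +1.7071); max(|x|,|y|,|x±y|/√2) = 1.7071 > 0.8 ⇒ ∉ W
candidate 7: n = (-3, 0, 1, 3) → π⊥ ≈ (-0.8787, +1.1213); max(|x|,|y|,|x±y|/√2) = 1.4142 > 0.8 ⇒ ∉ W
candidate 8: n = (1, 1, 1, -1) → π⊥ ≈ (-0.4142, -1.0000); max(|x|,|y|,|x±y|/√2) = 1.0000 > 0.8 ⇒ ∉ W
candidate 9: n = (1, 0, -1, 0) → π⊥ ≈ (+1.0000, +1.0000); max(|x|,|y|,|x±y|/√2) = 1.4142 > 0.8 ⇒ ∉ W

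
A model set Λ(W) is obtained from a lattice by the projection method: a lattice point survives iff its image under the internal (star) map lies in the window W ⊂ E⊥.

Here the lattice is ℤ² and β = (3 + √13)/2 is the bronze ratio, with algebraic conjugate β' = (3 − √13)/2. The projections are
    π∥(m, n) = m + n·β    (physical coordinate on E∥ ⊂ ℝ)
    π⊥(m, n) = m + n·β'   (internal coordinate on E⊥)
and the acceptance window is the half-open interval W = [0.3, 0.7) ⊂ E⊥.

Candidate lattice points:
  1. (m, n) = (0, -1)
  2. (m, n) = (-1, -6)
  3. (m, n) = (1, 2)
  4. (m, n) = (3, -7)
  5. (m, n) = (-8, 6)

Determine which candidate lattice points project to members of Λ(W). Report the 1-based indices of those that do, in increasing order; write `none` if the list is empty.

1, 3

β' = (3−√13)/2 ≈ -0.302776.
#1 (0,-1): internal coord 0 + (-1)·β' = +0.302776; +0.302776 ∈ [0.3, 0.7) → IN Λ
#2 (-1,-6): internal coord -1 + (-6)·β' = +0.816654; +0.816654 ∉ [0.3, 0.7) → out
#3 (1,2): internal coord 1 + (2)·β' = +0.394449; +0.394449 ∈ [0.3, 0.7) → IN Λ
#4 (3,-7): internal coord 3 + (-7)·β' = +5.119429; +5.119429 ∉ [0.3, 0.7) → out
#5 (-8,6): internal coord -8 + (6)·β' = -9.816654; -9.816654 ∉ [0.3, 0.7) → out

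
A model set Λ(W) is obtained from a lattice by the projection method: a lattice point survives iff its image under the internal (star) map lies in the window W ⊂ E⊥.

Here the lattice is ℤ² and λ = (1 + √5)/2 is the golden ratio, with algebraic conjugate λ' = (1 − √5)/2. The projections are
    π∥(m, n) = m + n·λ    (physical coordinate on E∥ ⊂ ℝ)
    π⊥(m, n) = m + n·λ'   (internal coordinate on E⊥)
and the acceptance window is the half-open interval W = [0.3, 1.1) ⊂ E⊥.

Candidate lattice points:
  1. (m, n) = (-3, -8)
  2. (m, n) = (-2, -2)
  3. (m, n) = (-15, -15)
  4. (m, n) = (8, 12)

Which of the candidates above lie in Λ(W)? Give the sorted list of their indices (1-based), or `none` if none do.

Numerically λ ≈ 1.618034 and λ' = −1/λ ≈ -0.618034.
[1] lift (-3,-8): star map gives 1.944272; window check 0.3 ≤ 1.944272 < 1.1 is false → out
[2] lift (-2,-2): star map gives -0.763932; window check 0.3 ≤ -0.763932 < 1.1 is false → out
[3] lift (-15,-15): star map gives -5.729490; window check 0.3 ≤ -5.729490 < 1.1 is false → out
[4] lift (8,12): star map gives 0.583592; window check 0.3 ≤ 0.583592 < 1.1 is true → IN Λ

4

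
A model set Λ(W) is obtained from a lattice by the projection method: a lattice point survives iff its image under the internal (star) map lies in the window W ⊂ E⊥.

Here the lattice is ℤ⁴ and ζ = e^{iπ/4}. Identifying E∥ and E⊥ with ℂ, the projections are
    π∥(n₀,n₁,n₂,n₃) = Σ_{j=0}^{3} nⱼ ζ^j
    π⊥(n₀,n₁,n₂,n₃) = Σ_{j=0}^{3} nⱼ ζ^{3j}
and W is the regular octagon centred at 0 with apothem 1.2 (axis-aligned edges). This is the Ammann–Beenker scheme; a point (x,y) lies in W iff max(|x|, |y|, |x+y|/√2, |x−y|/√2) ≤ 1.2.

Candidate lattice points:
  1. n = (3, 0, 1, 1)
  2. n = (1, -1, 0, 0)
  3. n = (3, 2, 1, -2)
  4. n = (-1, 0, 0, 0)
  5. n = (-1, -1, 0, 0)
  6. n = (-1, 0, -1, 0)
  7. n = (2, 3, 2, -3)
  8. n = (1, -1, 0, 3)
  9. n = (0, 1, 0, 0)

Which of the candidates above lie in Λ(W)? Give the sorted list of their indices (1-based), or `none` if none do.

π⊥(n) = n₀ + n₁ζ³ + n₂ζ⁶ + n₃ζ⁹ where ζ = e^{iπ/4}.
candidate 1: n = (3, 0, 1, 1) → π⊥ ≈ (+3.707107, -0.292893); max(|x|,|y|,|x±y|/√2) = 3.707107 > 1.2 ⇒ ∉ W
candidate 2: n = (1, -1, 0, 0) → π⊥ ≈ (+1.707107, -0.707107); max(|x|,|y|,|x±y|/√2) = 1.707107 > 1.2 ⇒ ∉ W
candidate 3: n = (3, 2, 1, -2) → π⊥ ≈ (+0.171573, -1.000000); max(|x|,|y|,|x±y|/√2) = 1.000000 ≤ 1.2 ⇒ ∈ W
candidate 4: n = (-1, 0, 0, 0) → π⊥ ≈ (-1.000000, +0.000000); max(|x|,|y|,|x±y|/√2) = 1.000000 ≤ 1.2 ⇒ ∈ W
candidate 5: n = (-1, -1, 0, 0) → π⊥ ≈ (-0.292893, -0.707107); max(|x|,|y|,|x±y|/√2) = 0.707107 ≤ 1.2 ⇒ ∈ W
candidate 6: n = (-1, 0, -1, 0) → π⊥ ≈ (-1.000000, +1.000000); max(|x|,|y|,|x±y|/√2) = 1.414214 > 1.2 ⇒ ∉ W
candidate 7: n = (2, 3, 2, -3) → π⊥ ≈ (-2.242641, -2.000000); max(|x|,|y|,|x±y|/√2) = 3.000000 > 1.2 ⇒ ∉ W
candidate 8: n = (1, -1, 0, 3) → π⊥ ≈ (+3.828427, +1.414214); max(|x|,|y|,|x±y|/√2) = 3.828427 > 1.2 ⇒ ∉ W
candidate 9: n = (0, 1, 0, 0) → π⊥ ≈ (-0.707107, +0.707107); max(|x|,|y|,|x±y|/√2) = 1.000000 ≤ 1.2 ⇒ ∈ W

3, 4, 5, 9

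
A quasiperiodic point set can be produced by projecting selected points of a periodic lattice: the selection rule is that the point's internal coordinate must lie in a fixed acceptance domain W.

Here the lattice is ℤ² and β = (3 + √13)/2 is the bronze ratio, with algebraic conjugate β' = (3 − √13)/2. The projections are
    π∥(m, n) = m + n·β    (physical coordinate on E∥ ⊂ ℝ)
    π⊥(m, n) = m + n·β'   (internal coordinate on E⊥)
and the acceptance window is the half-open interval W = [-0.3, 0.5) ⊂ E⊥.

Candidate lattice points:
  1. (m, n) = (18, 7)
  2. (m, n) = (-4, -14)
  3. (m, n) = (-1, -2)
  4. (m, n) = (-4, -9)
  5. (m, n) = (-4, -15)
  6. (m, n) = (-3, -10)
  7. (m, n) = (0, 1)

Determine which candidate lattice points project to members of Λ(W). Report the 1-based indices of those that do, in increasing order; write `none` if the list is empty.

Compute β' = (3−√13)/2 = -0.30278, so π⊥(m,n) = m -0.30278·n.
#1 (18,7): internal coord 18 + (7)·β' = +15.88057; +15.88057 ∉ [-0.3, 0.5) → out
#2 (-4,-14): internal coord -4 + (-14)·β' = +0.23886; +0.23886 ∈ [-0.3, 0.5) → IN Λ
#3 (-1,-2): internal coord -1 + (-2)·β' = -0.39445; -0.39445 ∉ [-0.3, 0.5) → out
#4 (-4,-9): internal coord -4 + (-9)·β' = -1.27502; -1.27502 ∉ [-0.3, 0.5) → out
#5 (-4,-15): internal coord -4 + (-15)·β' = +0.54163; +0.54163 ∉ [-0.3, 0.5) → out
#6 (-3,-10): internal coord -3 + (-10)·β' = +0.02776; +0.02776 ∈ [-0.3, 0.5) → IN Λ
#7 (0,1): internal coord 0 + (1)·β' = -0.30278; -0.30278 ∉ [-0.3, 0.5) → out

2, 6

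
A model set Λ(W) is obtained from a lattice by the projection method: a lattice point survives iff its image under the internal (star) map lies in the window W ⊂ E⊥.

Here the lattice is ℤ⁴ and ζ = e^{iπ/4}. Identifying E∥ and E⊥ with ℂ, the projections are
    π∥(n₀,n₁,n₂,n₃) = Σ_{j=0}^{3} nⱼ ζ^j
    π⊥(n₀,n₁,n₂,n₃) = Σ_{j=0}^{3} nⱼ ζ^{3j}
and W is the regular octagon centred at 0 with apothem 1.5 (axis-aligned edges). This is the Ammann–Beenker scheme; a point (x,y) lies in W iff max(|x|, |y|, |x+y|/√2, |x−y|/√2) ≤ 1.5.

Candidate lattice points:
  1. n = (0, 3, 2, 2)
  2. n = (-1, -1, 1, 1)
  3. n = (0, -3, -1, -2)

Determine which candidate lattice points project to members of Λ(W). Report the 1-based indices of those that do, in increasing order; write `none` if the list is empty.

With ζ = e^{iπ/4} the internal vectors are ζ^0,ζ^3,ζ^6,ζ^9.
#1 (0, 3, 2, 2): internal (-0.707107, 1.535534); octagon support 1.585786 vs apothem 1.5 → ∉ W
#2 (-1, -1, 1, 1): internal (0.414214, -1.000000); octagon support 1.000000 vs apothem 1.5 → ∈ W
#3 (0, -3, -1, -2): internal (0.707107, -2.535534); octagon support 2.535534 vs apothem 1.5 → ∉ W

2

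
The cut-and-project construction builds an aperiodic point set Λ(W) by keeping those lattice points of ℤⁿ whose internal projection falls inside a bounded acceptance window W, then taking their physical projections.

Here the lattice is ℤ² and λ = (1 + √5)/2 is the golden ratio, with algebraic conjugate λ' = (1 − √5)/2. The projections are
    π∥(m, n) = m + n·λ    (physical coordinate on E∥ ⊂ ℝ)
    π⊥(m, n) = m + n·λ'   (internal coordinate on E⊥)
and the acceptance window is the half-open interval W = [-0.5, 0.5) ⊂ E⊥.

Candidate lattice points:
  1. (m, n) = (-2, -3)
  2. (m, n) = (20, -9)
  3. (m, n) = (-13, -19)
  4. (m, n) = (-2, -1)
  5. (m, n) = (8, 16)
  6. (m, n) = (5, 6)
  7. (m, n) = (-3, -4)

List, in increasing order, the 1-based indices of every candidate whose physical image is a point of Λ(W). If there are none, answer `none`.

1

λ' = (1−√5)/2 ≈ -0.618034.
[1] lift (-2,-3): star map gives -0.145898; window check -0.5 ≤ -0.145898 < 0.5 is true → IN Λ
[2] lift (20,-9): star map gives 25.562306; window check -0.5 ≤ 25.562306 < 0.5 is false → out
[3] lift (-13,-19): star map gives -1.257354; window check -0.5 ≤ -1.257354 < 0.5 is false → out
[4] lift (-2,-1): star map gives -1.381966; window check -0.5 ≤ -1.381966 < 0.5 is false → out
[5] lift (8,16): star map gives -1.888544; window check -0.5 ≤ -1.888544 < 0.5 is false → out
[6] lift (5,6): star map gives 1.291796; window check -0.5 ≤ 1.291796 < 0.5 is false → out
[7] lift (-3,-4): star map gives -0.527864; window check -0.5 ≤ -0.527864 < 0.5 is false → out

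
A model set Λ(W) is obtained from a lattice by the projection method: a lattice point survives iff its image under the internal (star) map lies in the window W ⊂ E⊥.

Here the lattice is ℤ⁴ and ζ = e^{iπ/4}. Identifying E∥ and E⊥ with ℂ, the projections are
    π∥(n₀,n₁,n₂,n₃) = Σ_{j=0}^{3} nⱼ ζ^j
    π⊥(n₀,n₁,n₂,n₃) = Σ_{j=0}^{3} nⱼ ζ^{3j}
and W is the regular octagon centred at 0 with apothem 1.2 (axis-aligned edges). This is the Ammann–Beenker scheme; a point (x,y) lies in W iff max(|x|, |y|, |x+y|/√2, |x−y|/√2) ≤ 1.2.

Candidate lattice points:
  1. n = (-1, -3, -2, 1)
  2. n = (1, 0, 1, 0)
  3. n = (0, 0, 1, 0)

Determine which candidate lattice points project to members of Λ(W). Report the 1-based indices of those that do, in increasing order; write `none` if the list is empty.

3

With ζ = e^{iπ/4} the internal vectors are ζ^0,ζ^3,ζ^6,ζ^9.
candidate 1: n = (-1, -3, -2, 1) → π⊥ ≈ (+1.828427, +0.585786); max(|x|,|y|,|x±y|/√2) = 1.828427 > 1.2 ⇒ ∉ W
candidate 2: n = (1, 0, 1, 0) → π⊥ ≈ (+1.000000, -1.000000); max(|x|,|y|,|x±y|/√2) = 1.414214 > 1.2 ⇒ ∉ W
candidate 3: n = (0, 0, 1, 0) → π⊥ ≈ (+0.000000, -1.000000); max(|x|,|y|,|x±y|/√2) = 1.000000 ≤ 1.2 ⇒ ∈ W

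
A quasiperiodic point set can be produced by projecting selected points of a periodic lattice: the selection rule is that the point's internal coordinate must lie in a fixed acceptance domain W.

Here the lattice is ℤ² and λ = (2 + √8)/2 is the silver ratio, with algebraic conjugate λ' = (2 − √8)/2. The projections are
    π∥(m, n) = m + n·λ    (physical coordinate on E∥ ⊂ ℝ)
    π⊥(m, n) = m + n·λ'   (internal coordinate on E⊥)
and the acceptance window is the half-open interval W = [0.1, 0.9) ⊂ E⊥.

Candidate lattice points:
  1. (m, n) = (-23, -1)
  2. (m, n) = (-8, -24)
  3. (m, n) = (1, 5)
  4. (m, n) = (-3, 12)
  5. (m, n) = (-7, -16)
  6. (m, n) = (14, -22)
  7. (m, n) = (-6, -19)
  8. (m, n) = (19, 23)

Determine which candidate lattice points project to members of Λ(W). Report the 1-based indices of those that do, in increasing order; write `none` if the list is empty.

none

Numerically λ ≈ 2.41421 and λ' = −1/λ ≈ -0.41421.
#1 (-23,-1): internal coord -23 + (-1)·λ' = -22.58579; -22.58579 ∉ [0.1, 0.9) → out
#2 (-8,-24): internal coord -8 + (-24)·λ' = +1.94113; +1.94113 ∉ [0.1, 0.9) → out
#3 (1,5): internal coord 1 + (5)·λ' = -1.07107; -1.07107 ∉ [0.1, 0.9) → out
#4 (-3,12): internal coord -3 + (12)·λ' = -7.97056; -7.97056 ∉ [0.1, 0.9) → out
#5 (-7,-16): internal coord -7 + (-16)·λ' = -0.37258; -0.37258 ∉ [0.1, 0.9) → out
#6 (14,-22): internal coord 14 + (-22)·λ' = +23.11270; +23.11270 ∉ [0.1, 0.9) → out
#7 (-6,-19): internal coord -6 + (-19)·λ' = +1.87006; +1.87006 ∉ [0.1, 0.9) → out
#8 (19,23): internal coord 19 + (23)·λ' = +9.47309; +9.47309 ∉ [0.1, 0.9) → out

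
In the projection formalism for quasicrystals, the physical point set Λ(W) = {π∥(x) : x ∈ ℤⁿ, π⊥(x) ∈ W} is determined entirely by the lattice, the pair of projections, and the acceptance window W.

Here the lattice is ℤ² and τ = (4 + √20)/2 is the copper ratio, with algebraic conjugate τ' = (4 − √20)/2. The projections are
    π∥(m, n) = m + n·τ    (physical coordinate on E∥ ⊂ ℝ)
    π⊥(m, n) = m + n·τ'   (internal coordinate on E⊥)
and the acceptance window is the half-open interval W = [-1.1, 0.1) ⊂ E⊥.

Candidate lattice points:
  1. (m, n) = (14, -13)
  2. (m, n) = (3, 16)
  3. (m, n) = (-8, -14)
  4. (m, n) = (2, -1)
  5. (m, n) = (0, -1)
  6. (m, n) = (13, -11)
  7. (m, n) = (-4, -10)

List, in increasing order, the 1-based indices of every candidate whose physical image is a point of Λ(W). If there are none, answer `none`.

τ' = (4−√20)/2 ≈ -0.23607.
[1] lift (14,-13): star map gives 17.06888; window check -1.1 ≤ 17.06888 < 0.1 is false → out
[2] lift (3,16): star map gives -0.77709; window check -1.1 ≤ -0.77709 < 0.1 is true → IN Λ
[3] lift (-8,-14): star map gives -4.69505; window check -1.1 ≤ -4.69505 < 0.1 is false → out
[4] lift (2,-1): star map gives 2.23607; window check -1.1 ≤ 2.23607 < 0.1 is false → out
[5] lift (0,-1): star map gives 0.23607; window check -1.1 ≤ 0.23607 < 0.1 is false → out
[6] lift (13,-11): star map gives 15.59675; window check -1.1 ≤ 15.59675 < 0.1 is false → out
[7] lift (-4,-10): star map gives -1.63932; window check -1.1 ≤ -1.63932 < 0.1 is false → out

2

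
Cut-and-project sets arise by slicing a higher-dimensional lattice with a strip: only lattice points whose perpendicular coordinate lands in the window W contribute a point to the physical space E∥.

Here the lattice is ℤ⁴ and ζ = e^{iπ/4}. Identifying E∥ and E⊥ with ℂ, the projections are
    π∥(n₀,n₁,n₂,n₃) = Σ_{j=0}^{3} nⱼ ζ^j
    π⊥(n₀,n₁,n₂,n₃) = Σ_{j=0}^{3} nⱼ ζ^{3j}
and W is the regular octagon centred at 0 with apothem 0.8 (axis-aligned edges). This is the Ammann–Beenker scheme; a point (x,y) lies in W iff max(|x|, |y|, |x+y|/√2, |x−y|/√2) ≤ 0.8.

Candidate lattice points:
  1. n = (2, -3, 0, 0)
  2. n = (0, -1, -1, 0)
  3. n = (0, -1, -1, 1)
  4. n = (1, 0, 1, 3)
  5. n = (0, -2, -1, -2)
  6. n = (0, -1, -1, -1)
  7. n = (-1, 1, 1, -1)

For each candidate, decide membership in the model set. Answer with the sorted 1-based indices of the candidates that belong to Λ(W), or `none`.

π⊥(n) = n₀ + n₁ζ³ + n₂ζ⁶ + n₃ζ⁹ where ζ = e^{iπ/4}.
#1 (2, -3, 0, 0): internal (4.12132, -2.12132); octagon support 4.41421 vs apothem 0.8 → ∉ W
#2 (0, -1, -1, 0): internal (0.70711, 0.29289); octagon support 0.70711 vs apothem 0.8 → ∈ W
#3 (0, -1, -1, 1): internal (1.41421, 1.00000); octagon support 1.70711 vs apothem 0.8 → ∉ W
#4 (1, 0, 1, 3): internal (3.12132, 1.12132); octagon support 3.12132 vs apothem 0.8 → ∉ W
#5 (0, -2, -1, -2): internal (0.00000, -1.82843); octagon support 1.82843 vs apothem 0.8 → ∉ W
#6 (0, -1, -1, -1): internal (0.00000, -0.41421); octagon support 0.41421 vs apothem 0.8 → ∈ W
#7 (-1, 1, 1, -1): internal (-2.41421, -1.00000); octagon support 2.41421 vs apothem 0.8 → ∉ W

2, 6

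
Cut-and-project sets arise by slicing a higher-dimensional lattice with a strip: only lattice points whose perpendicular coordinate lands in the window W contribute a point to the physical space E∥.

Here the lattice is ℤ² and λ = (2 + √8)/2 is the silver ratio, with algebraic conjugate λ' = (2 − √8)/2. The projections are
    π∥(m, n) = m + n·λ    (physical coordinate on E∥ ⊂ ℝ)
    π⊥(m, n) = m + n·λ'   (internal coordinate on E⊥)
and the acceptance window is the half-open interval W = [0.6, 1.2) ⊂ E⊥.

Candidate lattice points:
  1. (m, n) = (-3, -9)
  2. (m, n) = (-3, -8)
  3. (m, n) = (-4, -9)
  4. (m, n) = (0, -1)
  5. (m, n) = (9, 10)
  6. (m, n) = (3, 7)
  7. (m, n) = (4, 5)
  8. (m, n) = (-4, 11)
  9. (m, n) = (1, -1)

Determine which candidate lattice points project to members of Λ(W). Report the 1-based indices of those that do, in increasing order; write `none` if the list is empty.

1

λ' = (2−√8)/2 ≈ -0.4142.
candidate 1: (m,n)=(-3,-9) → π∥ = -3-9·λ ≈ -24.7279, π⊥ = -3-9·λ' ≈ 0.7279 ∈ [0.6, 1.2) ⇒ IN Λ
candidate 2: (m,n)=(-3,-8) → π∥ = -3-8·λ ≈ -22.3137, π⊥ = -3-8·λ' ≈ 0.3137 ∉ [0.6, 1.2) ⇒ out
candidate 3: (m,n)=(-4,-9) → π∥ = -4-9·λ ≈ -25.7279, π⊥ = -4-9·λ' ≈ -0.2721 ∉ [0.6, 1.2) ⇒ out
candidate 4: (m,n)=(0,-1) → π∥ = 0-1·λ ≈ -2.4142, π⊥ = 0-1·λ' ≈ 0.4142 ∉ [0.6, 1.2) ⇒ out
candidate 5: (m,n)=(9,10) → π∥ = 9+10·λ ≈ 33.1421, π⊥ = 9+10·λ' ≈ 4.8579 ∉ [0.6, 1.2) ⇒ out
candidate 6: (m,n)=(3,7) → π∥ = 3+7·λ ≈ 19.8995, π⊥ = 3+7·λ' ≈ 0.1005 ∉ [0.6, 1.2) ⇒ out
candidate 7: (m,n)=(4,5) → π∥ = 4+5·λ ≈ 16.0711, π⊥ = 4+5·λ' ≈ 1.9289 ∉ [0.6, 1.2) ⇒ out
candidate 8: (m,n)=(-4,11) → π∥ = -4+11·λ ≈ 22.5563, π⊥ = -4+11·λ' ≈ -8.5563 ∉ [0.6, 1.2) ⇒ out
candidate 9: (m,n)=(1,-1) → π∥ = 1-1·λ ≈ -1.4142, π⊥ = 1-1·λ' ≈ 1.4142 ∉ [0.6, 1.2) ⇒ out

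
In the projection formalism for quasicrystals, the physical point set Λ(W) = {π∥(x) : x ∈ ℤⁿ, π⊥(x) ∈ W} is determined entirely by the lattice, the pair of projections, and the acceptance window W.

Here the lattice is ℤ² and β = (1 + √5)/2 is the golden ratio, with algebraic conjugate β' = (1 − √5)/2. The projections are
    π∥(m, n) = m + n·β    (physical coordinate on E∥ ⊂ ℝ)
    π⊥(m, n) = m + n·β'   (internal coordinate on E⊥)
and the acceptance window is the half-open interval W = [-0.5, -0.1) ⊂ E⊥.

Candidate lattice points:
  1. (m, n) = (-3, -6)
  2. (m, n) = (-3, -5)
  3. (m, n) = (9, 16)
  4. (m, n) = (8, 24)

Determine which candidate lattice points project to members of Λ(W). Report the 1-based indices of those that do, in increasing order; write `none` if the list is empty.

none

β' = (1−√5)/2 ≈ -0.618034.
[1] lift (-3,-6): star map gives 0.708204; window check -0.5 ≤ 0.708204 < -0.1 is false → out
[2] lift (-3,-5): star map gives 0.090170; window check -0.5 ≤ 0.090170 < -0.1 is false → out
[3] lift (9,16): star map gives -0.888544; window check -0.5 ≤ -0.888544 < -0.1 is false → out
[4] lift (8,24): star map gives -6.832816; window check -0.5 ≤ -6.832816 < -0.1 is false → out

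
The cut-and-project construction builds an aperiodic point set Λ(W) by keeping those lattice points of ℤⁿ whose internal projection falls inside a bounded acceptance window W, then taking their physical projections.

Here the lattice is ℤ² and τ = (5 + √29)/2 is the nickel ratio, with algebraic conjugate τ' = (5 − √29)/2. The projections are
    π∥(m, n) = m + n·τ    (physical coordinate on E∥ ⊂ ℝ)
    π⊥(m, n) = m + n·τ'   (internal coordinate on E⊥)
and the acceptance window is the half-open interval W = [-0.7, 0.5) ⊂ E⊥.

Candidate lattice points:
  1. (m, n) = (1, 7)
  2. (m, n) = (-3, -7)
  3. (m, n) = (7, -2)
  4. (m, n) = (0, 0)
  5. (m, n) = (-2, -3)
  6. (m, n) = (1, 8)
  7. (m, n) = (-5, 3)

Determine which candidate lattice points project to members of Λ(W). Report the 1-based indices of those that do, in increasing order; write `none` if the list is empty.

τ' = (5−√29)/2 ≈ -0.19258.
candidate 1: (m,n)=(1,7) → π∥ = 1+7·τ ≈ 37.34808, π⊥ = 1+7·τ' ≈ -0.34808 ∈ [-0.7, 0.5) ⇒ IN Λ
candidate 2: (m,n)=(-3,-7) → π∥ = -3-7·τ ≈ -39.34808, π⊥ = -3-7·τ' ≈ -1.65192 ∉ [-0.7, 0.5) ⇒ out
candidate 3: (m,n)=(7,-2) → π∥ = 7-2·τ ≈ -3.38516, π⊥ = 7-2·τ' ≈ 7.38516 ∉ [-0.7, 0.5) ⇒ out
candidate 4: (m,n)=(0,0) → π∥ = 0+0·τ ≈ 0.00000, π⊥ = 0+0·τ' ≈ 0.00000 ∈ [-0.7, 0.5) ⇒ IN Λ
candidate 5: (m,n)=(-2,-3) → π∥ = -2-3·τ ≈ -17.57775, π⊥ = -2-3·τ' ≈ -1.42225 ∉ [-0.7, 0.5) ⇒ out
candidate 6: (m,n)=(1,8) → π∥ = 1+8·τ ≈ 42.54066, π⊥ = 1+8·τ' ≈ -0.54066 ∈ [-0.7, 0.5) ⇒ IN Λ
candidate 7: (m,n)=(-5,3) → π∥ = -5+3·τ ≈ 10.57775, π⊥ = -5+3·τ' ≈ -5.57775 ∉ [-0.7, 0.5) ⇒ out

1, 4, 6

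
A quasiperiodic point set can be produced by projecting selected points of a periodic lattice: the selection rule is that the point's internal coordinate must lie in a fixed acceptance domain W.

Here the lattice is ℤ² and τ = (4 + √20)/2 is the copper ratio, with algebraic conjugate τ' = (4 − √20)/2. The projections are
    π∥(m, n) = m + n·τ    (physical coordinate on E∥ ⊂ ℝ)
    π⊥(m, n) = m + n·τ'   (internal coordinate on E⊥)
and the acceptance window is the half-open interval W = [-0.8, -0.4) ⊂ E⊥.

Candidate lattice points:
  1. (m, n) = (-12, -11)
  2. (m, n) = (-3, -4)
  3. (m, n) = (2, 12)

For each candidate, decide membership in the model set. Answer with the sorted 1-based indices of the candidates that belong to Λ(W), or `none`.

τ' = (4−√20)/2 ≈ -0.23607.
#1 (-12,-11): internal coord -12 + (-11)·τ' = -9.40325; -9.40325 ∉ [-0.8, -0.4) → out
#2 (-3,-4): internal coord -3 + (-4)·τ' = -2.05573; -2.05573 ∉ [-0.8, -0.4) → out
#3 (2,12): internal coord 2 + (12)·τ' = -0.83282; -0.83282 ∉ [-0.8, -0.4) → out

none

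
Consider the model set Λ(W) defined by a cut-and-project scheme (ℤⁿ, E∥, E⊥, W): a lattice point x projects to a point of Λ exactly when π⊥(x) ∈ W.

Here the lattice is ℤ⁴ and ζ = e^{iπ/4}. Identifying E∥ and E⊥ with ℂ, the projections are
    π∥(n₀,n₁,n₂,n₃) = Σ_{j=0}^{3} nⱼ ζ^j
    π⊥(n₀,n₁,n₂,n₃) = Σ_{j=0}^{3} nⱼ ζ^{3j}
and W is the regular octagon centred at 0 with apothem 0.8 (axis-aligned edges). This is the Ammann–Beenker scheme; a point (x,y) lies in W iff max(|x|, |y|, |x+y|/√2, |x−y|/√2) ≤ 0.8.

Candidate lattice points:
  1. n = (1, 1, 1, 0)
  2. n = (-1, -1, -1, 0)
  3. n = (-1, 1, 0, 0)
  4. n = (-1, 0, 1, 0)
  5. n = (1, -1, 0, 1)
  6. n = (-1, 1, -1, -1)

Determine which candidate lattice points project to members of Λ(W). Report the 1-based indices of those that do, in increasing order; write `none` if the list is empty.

1, 2

π⊥(n) = n₀ + n₁ζ³ + n₂ζ⁶ + n₃ζ⁹ where ζ = e^{iπ/4}.
candidate 1: n = (1, 1, 1, 0) → π⊥ ≈ (+0.2929, -0.2929); max(|x|,|y|,|x±y|/√2) = 0.4142 ≤ 0.8 ⇒ ∈ W
candidate 2: n = (-1, -1, -1, 0) → π⊥ ≈ (-0.2929, +0.2929); max(|x|,|y|,|x±y|/√2) = 0.4142 ≤ 0.8 ⇒ ∈ W
candidate 3: n = (-1, 1, 0, 0) → π⊥ ≈ (-1.7071, +0.7071); max(|x|,|y|,|x±y|/√2) = 1.7071 > 0.8 ⇒ ∉ W
candidate 4: n = (-1, 0, 1, 0) → π⊥ ≈ (-1.0000, -1.0000); max(|x|,|y|,|x±y|/√2) = 1.4142 > 0.8 ⇒ ∉ W
candidate 5: n = (1, -1, 0, 1) → π⊥ ≈ (+2.4142, +0.0000); max(|x|,|y|,|x±y|/√2) = 2.4142 > 0.8 ⇒ ∉ W
candidate 6: n = (-1, 1, -1, -1) → π⊥ ≈ (-2.4142, +1.0000); max(|x|,|y|,|x±y|/√2) = 2.4142 > 0.8 ⇒ ∉ W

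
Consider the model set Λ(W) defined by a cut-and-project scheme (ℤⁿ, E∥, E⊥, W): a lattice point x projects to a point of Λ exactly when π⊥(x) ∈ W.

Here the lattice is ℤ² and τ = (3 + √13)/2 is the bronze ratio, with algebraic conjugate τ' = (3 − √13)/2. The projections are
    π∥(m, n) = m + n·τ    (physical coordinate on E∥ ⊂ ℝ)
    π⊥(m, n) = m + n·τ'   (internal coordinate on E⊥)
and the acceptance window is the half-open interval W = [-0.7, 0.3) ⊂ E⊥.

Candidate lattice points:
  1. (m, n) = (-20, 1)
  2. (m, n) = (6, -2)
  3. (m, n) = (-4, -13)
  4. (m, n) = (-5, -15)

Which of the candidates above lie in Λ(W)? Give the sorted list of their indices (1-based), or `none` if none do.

3, 4

Compute τ' = (3−√13)/2 = -0.30278, so π⊥(m,n) = m -0.30278·n.
#1 (-20,1): internal coord -20 + (1)·τ' = -20.30278; -20.30278 ∉ [-0.7, 0.3) → out
#2 (6,-2): internal coord 6 + (-2)·τ' = +6.60555; +6.60555 ∉ [-0.7, 0.3) → out
#3 (-4,-13): internal coord -4 + (-13)·τ' = -0.06392; -0.06392 ∈ [-0.7, 0.3) → IN Λ
#4 (-5,-15): internal coord -5 + (-15)·τ' = -0.45837; -0.45837 ∈ [-0.7, 0.3) → IN Λ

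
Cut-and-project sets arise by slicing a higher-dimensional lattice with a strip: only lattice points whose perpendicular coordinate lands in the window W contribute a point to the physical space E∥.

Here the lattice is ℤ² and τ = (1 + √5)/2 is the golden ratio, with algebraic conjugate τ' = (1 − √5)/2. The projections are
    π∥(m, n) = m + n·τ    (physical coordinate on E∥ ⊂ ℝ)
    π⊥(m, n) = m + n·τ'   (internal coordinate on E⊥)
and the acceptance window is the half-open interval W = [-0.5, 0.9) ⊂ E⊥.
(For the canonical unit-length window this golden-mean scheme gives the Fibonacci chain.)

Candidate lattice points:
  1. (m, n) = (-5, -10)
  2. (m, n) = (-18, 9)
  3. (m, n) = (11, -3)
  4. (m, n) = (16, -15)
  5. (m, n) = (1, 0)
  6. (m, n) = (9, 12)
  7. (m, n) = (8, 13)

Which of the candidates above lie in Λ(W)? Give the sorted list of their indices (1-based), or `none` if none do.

Numerically τ ≈ 1.61803 and τ' = −1/τ ≈ -0.61803.
candidate 1: (m,n)=(-5,-10) → π∥ = -5-10·τ ≈ -21.18034, π⊥ = -5-10·τ' ≈ 1.18034 ∉ [-0.5, 0.9) ⇒ out
candidate 2: (m,n)=(-18,9) → π∥ = -18+9·τ ≈ -3.43769, π⊥ = -18+9·τ' ≈ -23.56231 ∉ [-0.5, 0.9) ⇒ out
candidate 3: (m,n)=(11,-3) → π∥ = 11-3·τ ≈ 6.14590, π⊥ = 11-3·τ' ≈ 12.85410 ∉ [-0.5, 0.9) ⇒ out
candidate 4: (m,n)=(16,-15) → π∥ = 16-15·τ ≈ -8.27051, π⊥ = 16-15·τ' ≈ 25.27051 ∉ [-0.5, 0.9) ⇒ out
candidate 5: (m,n)=(1,0) → π∥ = 1+0·τ ≈ 1.00000, π⊥ = 1+0·τ' ≈ 1.00000 ∉ [-0.5, 0.9) ⇒ out
candidate 6: (m,n)=(9,12) → π∥ = 9+12·τ ≈ 28.41641, π⊥ = 9+12·τ' ≈ 1.58359 ∉ [-0.5, 0.9) ⇒ out
candidate 7: (m,n)=(8,13) → π∥ = 8+13·τ ≈ 29.03444, π⊥ = 8+13·τ' ≈ -0.03444 ∈ [-0.5, 0.9) ⇒ IN Λ

7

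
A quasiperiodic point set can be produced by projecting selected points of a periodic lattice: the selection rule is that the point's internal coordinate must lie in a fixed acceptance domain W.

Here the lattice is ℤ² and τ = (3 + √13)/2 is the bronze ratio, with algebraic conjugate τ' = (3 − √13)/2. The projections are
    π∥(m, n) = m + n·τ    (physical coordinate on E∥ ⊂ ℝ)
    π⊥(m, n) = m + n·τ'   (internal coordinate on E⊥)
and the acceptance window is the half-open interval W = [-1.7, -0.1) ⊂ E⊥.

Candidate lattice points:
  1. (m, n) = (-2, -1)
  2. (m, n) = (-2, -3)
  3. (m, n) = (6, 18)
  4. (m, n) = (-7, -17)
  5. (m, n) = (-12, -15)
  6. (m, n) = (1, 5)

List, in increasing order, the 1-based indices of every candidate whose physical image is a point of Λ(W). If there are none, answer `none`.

Numerically τ ≈ 3.30278 and τ' = −1/τ ≈ -0.30278.
#1 (-2,-1): internal coord -2 + (-1)·τ' = -1.69722; -1.69722 ∈ [-1.7, -0.1) → IN Λ
#2 (-2,-3): internal coord -2 + (-3)·τ' = -1.09167; -1.09167 ∈ [-1.7, -0.1) → IN Λ
#3 (6,18): internal coord 6 + (18)·τ' = +0.55004; +0.55004 ∉ [-1.7, -0.1) → out
#4 (-7,-17): internal coord -7 + (-17)·τ' = -1.85281; -1.85281 ∉ [-1.7, -0.1) → out
#5 (-12,-15): internal coord -12 + (-15)·τ' = -7.45837; -7.45837 ∉ [-1.7, -0.1) → out
#6 (1,5): internal coord 1 + (5)·τ' = -0.51388; -0.51388 ∈ [-1.7, -0.1) → IN Λ

1, 2, 6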